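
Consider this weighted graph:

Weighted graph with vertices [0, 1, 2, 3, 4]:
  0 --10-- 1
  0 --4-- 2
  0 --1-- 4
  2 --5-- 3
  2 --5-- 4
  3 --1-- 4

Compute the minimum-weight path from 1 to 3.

Using Dijkstra's algorithm from vertex 1:
Shortest path: 1 -> 0 -> 4 -> 3
Total weight: 10 + 1 + 1 = 12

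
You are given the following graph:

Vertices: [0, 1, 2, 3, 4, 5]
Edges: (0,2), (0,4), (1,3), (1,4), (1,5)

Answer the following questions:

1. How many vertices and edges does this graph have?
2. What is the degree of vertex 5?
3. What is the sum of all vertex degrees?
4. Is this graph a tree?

Count: 6 vertices, 5 edges.
Vertex 5 has neighbors [1], degree = 1.
Handshaking lemma: 2 * 5 = 10.
A graph is a tree iff it is connected and has exactly n-1 edges. This graph is connected (all 6 vertices in one component) and has 6-1 = 5 edges. It is a tree.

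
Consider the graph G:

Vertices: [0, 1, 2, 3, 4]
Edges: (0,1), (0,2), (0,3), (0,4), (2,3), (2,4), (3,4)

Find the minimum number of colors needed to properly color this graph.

The graph has a maximum clique of size 4 (lower bound on chromatic number).
A valid 4-coloring: {0: 0, 1: 1, 2: 1, 3: 2, 4: 3}.
Chromatic number = 4.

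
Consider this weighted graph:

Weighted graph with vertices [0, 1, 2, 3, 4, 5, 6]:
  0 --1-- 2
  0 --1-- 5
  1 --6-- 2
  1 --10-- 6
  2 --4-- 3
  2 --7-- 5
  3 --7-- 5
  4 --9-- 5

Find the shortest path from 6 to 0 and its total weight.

Using Dijkstra's algorithm from vertex 6:
Shortest path: 6 -> 1 -> 2 -> 0
Total weight: 10 + 6 + 1 = 17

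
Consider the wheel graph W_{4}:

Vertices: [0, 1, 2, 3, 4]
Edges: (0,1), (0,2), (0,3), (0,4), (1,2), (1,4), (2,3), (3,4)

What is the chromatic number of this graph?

W_{4} = C_{4} plus a hub adjacent to every cycle vertex.
The outer cycle needs 2 colors (even cycle); the hub is adjacent to all of them so needs a fresh color.
Chromatic number = 2 + 1 = 3.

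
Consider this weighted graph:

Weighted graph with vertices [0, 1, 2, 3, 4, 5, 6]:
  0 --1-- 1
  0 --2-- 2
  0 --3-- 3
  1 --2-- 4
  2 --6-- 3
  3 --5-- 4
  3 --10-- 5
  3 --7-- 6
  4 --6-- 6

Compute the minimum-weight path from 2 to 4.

Using Dijkstra's algorithm from vertex 2:
Shortest path: 2 -> 0 -> 1 -> 4
Total weight: 2 + 1 + 2 = 5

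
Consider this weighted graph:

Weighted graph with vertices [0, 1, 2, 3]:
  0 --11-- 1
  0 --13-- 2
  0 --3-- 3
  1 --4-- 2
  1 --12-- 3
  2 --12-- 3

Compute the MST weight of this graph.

Applying Kruskal's algorithm (sort edges by weight, add if no cycle):
  Add (0,3) w=3
  Add (1,2) w=4
  Add (0,1) w=11
  Skip (1,3) w=12 (creates cycle)
  Skip (2,3) w=12 (creates cycle)
  Skip (0,2) w=13 (creates cycle)
MST weight = 18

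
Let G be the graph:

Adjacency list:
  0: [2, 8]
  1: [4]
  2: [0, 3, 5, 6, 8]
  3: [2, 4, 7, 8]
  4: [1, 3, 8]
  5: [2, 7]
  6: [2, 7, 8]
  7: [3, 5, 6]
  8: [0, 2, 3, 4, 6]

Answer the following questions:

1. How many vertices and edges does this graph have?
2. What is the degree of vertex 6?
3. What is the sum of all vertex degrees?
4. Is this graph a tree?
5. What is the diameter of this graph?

Count: 9 vertices, 14 edges.
Vertex 6 has neighbors [2, 7, 8], degree = 3.
Handshaking lemma: 2 * 14 = 28.
A tree on 9 vertices has 8 edges. This graph has 14 edges (6 extra). Not a tree.
Diameter (longest shortest path) = 4.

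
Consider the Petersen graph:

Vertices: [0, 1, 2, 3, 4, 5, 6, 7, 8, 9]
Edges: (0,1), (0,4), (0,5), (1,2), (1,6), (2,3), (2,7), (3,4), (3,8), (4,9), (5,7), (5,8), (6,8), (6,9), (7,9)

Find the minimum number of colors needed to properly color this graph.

The Petersen graph contains odd cycles (e.g. the outer 5-cycle), so chi >= 3.
A proper 3-coloring exists (it is a well-known 3-chromatic graph).
Chromatic number = 3.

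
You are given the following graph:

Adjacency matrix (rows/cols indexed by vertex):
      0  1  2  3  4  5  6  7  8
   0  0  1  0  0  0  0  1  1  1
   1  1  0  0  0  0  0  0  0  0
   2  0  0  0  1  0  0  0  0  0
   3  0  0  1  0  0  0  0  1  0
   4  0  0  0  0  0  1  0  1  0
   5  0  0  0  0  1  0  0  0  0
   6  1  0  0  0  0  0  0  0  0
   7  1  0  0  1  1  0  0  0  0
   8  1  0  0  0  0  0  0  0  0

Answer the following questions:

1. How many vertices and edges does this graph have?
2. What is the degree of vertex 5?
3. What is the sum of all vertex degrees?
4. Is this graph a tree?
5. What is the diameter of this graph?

Count: 9 vertices, 8 edges.
Vertex 5 has neighbors [4], degree = 1.
Handshaking lemma: 2 * 8 = 16.
A graph is a tree iff it is connected and has exactly n-1 edges. This graph is connected (all 9 vertices in one component) and has 9-1 = 8 edges. It is a tree.
Diameter (longest shortest path) = 4.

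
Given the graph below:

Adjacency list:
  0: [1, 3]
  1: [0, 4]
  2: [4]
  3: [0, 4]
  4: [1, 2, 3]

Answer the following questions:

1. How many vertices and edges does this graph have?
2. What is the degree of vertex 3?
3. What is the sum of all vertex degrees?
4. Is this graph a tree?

Count: 5 vertices, 5 edges.
Vertex 3 has neighbors [0, 4], degree = 2.
Handshaking lemma: 2 * 5 = 10.
A tree on 5 vertices has 4 edges. This graph has 5 edges (1 extra). Not a tree.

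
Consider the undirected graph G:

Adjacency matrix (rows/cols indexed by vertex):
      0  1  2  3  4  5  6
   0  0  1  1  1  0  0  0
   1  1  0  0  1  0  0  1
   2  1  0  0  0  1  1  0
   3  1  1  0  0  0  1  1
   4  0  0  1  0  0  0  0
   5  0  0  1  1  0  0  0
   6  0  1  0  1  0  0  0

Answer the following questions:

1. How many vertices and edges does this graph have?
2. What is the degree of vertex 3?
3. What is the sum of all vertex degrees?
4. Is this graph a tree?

Count: 7 vertices, 9 edges.
Vertex 3 has neighbors [0, 1, 5, 6], degree = 4.
Handshaking lemma: 2 * 9 = 18.
A tree on 7 vertices has 6 edges. This graph has 9 edges (3 extra). Not a tree.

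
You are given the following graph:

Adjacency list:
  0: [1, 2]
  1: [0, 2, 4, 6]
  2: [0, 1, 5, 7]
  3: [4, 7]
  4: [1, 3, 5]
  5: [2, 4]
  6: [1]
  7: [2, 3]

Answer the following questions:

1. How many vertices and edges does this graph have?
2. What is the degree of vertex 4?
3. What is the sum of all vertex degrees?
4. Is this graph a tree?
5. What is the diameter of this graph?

Count: 8 vertices, 10 edges.
Vertex 4 has neighbors [1, 3, 5], degree = 3.
Handshaking lemma: 2 * 10 = 20.
A tree on 8 vertices has 7 edges. This graph has 10 edges (3 extra). Not a tree.
Diameter (longest shortest path) = 3.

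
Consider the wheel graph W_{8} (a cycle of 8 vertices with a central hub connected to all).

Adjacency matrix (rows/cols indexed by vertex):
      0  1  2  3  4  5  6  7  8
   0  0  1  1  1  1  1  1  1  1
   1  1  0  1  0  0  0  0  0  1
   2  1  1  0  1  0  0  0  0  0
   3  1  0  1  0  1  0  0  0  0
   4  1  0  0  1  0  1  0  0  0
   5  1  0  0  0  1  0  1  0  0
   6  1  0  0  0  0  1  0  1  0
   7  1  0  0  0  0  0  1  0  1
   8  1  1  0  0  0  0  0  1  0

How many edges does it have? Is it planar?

Wheel graph W_{8}: 8 cycle edges + 8 spoke edges = 16 edges.
Total vertices: 9.
The graph is planar.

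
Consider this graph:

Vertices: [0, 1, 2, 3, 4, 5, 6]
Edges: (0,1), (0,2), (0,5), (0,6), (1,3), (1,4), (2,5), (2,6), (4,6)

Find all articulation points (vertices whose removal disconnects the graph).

An articulation point is a vertex whose removal disconnects the graph.
Articulation points: [1]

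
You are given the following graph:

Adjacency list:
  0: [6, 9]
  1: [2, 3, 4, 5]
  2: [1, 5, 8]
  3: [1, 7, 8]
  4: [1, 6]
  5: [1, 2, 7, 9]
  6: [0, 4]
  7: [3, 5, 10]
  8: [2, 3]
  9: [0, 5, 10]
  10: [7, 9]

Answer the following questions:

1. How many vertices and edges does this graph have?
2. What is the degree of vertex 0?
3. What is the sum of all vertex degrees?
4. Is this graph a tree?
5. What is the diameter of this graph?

Count: 11 vertices, 15 edges.
Vertex 0 has neighbors [6, 9], degree = 2.
Handshaking lemma: 2 * 15 = 30.
A tree on 11 vertices has 10 edges. This graph has 15 edges (5 extra). Not a tree.
Diameter (longest shortest path) = 4.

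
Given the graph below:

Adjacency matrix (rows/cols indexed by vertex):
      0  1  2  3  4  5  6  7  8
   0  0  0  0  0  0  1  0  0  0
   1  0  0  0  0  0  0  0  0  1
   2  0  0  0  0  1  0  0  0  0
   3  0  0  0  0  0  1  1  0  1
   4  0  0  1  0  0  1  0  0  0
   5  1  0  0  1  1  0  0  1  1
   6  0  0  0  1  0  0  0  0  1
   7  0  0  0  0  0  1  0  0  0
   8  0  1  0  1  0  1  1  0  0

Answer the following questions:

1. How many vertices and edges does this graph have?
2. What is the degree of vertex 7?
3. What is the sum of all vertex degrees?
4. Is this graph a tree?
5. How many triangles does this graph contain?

Count: 9 vertices, 10 edges.
Vertex 7 has neighbors [5], degree = 1.
Handshaking lemma: 2 * 10 = 20.
A tree on 9 vertices has 8 edges. This graph has 10 edges (2 extra). Not a tree.
Number of triangles = 2.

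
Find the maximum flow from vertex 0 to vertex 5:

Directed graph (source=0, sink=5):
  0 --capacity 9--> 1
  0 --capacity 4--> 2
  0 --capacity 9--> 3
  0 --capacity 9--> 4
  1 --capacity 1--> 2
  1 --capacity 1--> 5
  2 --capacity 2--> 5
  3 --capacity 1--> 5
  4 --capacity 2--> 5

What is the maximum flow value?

Computing max flow:
  Flow on (0->1): 2/9
  Flow on (0->2): 1/4
  Flow on (0->3): 1/9
  Flow on (0->4): 2/9
  Flow on (1->2): 1/1
  Flow on (1->5): 1/1
  Flow on (2->5): 2/2
  Flow on (3->5): 1/1
  Flow on (4->5): 2/2
Maximum flow = 6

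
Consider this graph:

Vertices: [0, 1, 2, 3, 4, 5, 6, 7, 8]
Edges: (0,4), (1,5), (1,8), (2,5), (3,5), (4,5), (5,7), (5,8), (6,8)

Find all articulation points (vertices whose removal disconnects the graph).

An articulation point is a vertex whose removal disconnects the graph.
Articulation points: [4, 5, 8]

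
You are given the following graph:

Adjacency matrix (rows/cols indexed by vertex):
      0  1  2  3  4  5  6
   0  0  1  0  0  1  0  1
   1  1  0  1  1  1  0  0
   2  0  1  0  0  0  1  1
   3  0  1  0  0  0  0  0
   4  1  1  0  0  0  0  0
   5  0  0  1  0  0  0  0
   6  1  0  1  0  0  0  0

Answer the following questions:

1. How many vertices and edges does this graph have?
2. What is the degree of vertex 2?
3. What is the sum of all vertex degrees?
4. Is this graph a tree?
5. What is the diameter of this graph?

Count: 7 vertices, 8 edges.
Vertex 2 has neighbors [1, 5, 6], degree = 3.
Handshaking lemma: 2 * 8 = 16.
A tree on 7 vertices has 6 edges. This graph has 8 edges (2 extra). Not a tree.
Diameter (longest shortest path) = 3.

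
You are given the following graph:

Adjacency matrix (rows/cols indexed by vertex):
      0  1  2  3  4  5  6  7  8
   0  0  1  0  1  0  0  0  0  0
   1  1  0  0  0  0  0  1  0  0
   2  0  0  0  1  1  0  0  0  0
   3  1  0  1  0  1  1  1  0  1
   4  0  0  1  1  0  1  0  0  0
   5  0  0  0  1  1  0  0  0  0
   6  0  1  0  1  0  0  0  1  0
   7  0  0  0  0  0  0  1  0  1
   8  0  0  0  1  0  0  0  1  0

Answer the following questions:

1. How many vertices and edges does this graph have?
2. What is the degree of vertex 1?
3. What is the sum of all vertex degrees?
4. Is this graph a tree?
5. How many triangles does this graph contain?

Count: 9 vertices, 12 edges.
Vertex 1 has neighbors [0, 6], degree = 2.
Handshaking lemma: 2 * 12 = 24.
A tree on 9 vertices has 8 edges. This graph has 12 edges (4 extra). Not a tree.
Number of triangles = 2.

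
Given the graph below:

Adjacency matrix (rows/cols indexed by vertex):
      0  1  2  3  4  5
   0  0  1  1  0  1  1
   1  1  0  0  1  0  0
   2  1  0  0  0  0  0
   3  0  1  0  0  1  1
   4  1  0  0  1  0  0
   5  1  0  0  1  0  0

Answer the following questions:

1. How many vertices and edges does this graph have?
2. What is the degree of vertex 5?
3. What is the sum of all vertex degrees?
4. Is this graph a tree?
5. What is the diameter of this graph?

Count: 6 vertices, 7 edges.
Vertex 5 has neighbors [0, 3], degree = 2.
Handshaking lemma: 2 * 7 = 14.
A tree on 6 vertices has 5 edges. This graph has 7 edges (2 extra). Not a tree.
Diameter (longest shortest path) = 3.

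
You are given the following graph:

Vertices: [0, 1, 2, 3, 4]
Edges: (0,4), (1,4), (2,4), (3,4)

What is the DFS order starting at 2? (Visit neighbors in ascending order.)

DFS from vertex 2 (neighbors processed in ascending order):
Visit order: 2, 4, 0, 1, 3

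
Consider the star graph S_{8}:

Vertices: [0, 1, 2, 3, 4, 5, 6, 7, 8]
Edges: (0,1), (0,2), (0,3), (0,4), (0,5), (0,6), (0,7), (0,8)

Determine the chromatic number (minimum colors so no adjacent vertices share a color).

S_{8} has one hub adjacent to 8 leaves; leaves are pairwise non-adjacent.
Color the hub 0 and every leaf 1.
Chromatic number = 2.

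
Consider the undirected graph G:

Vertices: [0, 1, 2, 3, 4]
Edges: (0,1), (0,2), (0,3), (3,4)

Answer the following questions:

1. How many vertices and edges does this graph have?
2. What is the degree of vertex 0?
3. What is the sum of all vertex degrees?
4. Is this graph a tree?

Count: 5 vertices, 4 edges.
Vertex 0 has neighbors [1, 2, 3], degree = 3.
Handshaking lemma: 2 * 4 = 8.
A graph is a tree iff it is connected and has exactly n-1 edges. This graph is connected (all 5 vertices in one component) and has 5-1 = 4 edges. It is a tree.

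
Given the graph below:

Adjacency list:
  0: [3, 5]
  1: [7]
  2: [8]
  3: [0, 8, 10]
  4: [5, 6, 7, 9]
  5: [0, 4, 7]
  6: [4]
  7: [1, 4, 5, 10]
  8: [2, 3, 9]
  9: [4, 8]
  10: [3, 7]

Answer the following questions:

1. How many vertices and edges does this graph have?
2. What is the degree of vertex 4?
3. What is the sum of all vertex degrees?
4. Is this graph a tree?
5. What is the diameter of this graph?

Count: 11 vertices, 13 edges.
Vertex 4 has neighbors [5, 6, 7, 9], degree = 4.
Handshaking lemma: 2 * 13 = 26.
A tree on 11 vertices has 10 edges. This graph has 13 edges (3 extra). Not a tree.
Diameter (longest shortest path) = 5.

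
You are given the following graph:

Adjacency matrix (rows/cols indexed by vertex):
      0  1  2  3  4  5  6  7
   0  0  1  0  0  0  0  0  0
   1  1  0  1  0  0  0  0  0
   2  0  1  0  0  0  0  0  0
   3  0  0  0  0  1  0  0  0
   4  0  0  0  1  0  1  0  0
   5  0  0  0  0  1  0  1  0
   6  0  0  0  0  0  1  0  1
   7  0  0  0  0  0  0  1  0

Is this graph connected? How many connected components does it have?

Checking connectivity: the graph has 2 connected component(s).
Components: [[0, 1, 2], [3, 4, 5, 6, 7]]. The graph is NOT connected.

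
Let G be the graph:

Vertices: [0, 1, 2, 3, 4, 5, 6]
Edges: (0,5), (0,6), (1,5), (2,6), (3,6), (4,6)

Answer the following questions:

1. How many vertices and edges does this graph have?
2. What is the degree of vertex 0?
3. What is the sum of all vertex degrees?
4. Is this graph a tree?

Count: 7 vertices, 6 edges.
Vertex 0 has neighbors [5, 6], degree = 2.
Handshaking lemma: 2 * 6 = 12.
A graph is a tree iff it is connected and has exactly n-1 edges. This graph is connected (all 7 vertices in one component) and has 7-1 = 6 edges. It is a tree.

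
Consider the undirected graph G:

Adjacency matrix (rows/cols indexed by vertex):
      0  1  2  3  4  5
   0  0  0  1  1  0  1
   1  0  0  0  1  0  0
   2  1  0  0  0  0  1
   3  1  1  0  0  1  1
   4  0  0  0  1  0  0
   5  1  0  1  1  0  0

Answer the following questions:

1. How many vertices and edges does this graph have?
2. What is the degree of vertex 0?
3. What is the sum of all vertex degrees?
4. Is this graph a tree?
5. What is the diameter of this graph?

Count: 6 vertices, 7 edges.
Vertex 0 has neighbors [2, 3, 5], degree = 3.
Handshaking lemma: 2 * 7 = 14.
A tree on 6 vertices has 5 edges. This graph has 7 edges (2 extra). Not a tree.
Diameter (longest shortest path) = 3.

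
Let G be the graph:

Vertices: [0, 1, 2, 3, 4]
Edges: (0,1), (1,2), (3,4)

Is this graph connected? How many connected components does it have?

Checking connectivity: the graph has 2 connected component(s).
Components: [[0, 1, 2], [3, 4]]. The graph is NOT connected.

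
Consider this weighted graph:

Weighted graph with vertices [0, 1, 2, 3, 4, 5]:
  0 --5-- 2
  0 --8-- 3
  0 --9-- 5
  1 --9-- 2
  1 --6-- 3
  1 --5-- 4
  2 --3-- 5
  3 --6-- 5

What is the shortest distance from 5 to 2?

Using Dijkstra's algorithm from vertex 5:
Shortest path: 5 -> 2
Total weight: 3 = 3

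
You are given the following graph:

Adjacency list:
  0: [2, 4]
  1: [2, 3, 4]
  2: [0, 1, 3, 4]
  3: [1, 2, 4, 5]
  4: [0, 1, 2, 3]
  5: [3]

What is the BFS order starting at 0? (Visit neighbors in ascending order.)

BFS from vertex 0 (neighbors processed in ascending order):
Visit order: 0, 2, 4, 1, 3, 5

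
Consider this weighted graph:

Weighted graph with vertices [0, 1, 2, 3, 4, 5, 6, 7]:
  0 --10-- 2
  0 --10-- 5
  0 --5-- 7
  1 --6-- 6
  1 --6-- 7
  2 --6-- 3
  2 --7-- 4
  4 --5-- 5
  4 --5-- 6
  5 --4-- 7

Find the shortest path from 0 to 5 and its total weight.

Using Dijkstra's algorithm from vertex 0:
Shortest path: 0 -> 7 -> 5
Total weight: 5 + 4 = 9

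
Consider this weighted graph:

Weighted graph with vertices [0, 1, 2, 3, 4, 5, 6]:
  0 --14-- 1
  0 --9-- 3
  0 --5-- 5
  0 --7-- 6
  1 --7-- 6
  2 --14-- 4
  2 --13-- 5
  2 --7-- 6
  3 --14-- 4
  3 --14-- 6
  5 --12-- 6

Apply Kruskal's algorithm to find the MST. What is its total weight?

Applying Kruskal's algorithm (sort edges by weight, add if no cycle):
  Add (0,5) w=5
  Add (0,6) w=7
  Add (1,6) w=7
  Add (2,6) w=7
  Add (0,3) w=9
  Skip (5,6) w=12 (creates cycle)
  Skip (2,5) w=13 (creates cycle)
  Skip (0,1) w=14 (creates cycle)
  Add (2,4) w=14
  Skip (3,6) w=14 (creates cycle)
  Skip (3,4) w=14 (creates cycle)
MST weight = 49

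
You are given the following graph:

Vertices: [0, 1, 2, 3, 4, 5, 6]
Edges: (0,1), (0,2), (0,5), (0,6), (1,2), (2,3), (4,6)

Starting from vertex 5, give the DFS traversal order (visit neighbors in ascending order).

DFS from vertex 5 (neighbors processed in ascending order):
Visit order: 5, 0, 1, 2, 3, 6, 4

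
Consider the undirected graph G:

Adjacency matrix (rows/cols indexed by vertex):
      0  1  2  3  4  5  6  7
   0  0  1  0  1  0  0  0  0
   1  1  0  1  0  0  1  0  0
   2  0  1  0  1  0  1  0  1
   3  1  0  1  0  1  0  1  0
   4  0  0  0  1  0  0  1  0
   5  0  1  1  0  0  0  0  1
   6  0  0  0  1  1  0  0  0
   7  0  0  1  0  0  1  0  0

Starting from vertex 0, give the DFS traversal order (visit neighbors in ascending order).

DFS from vertex 0 (neighbors processed in ascending order):
Visit order: 0, 1, 2, 3, 4, 6, 5, 7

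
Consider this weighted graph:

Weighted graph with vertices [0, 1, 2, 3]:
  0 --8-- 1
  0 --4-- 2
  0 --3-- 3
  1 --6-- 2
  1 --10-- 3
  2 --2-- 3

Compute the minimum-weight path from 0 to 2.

Using Dijkstra's algorithm from vertex 0:
Shortest path: 0 -> 2
Total weight: 4 = 4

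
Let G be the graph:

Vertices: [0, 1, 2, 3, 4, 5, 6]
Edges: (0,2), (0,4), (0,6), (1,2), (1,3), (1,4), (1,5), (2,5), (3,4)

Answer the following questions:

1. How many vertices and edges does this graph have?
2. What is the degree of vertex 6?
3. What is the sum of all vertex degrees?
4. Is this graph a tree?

Count: 7 vertices, 9 edges.
Vertex 6 has neighbors [0], degree = 1.
Handshaking lemma: 2 * 9 = 18.
A tree on 7 vertices has 6 edges. This graph has 9 edges (3 extra). Not a tree.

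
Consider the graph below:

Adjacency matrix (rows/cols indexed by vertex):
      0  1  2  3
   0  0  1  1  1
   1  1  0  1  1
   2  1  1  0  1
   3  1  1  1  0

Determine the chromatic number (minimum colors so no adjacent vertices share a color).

The graph has a maximum clique of size 4 (lower bound on chromatic number).
A valid 4-coloring: {0: 0, 1: 1, 2: 2, 3: 3}.
Chromatic number = 4.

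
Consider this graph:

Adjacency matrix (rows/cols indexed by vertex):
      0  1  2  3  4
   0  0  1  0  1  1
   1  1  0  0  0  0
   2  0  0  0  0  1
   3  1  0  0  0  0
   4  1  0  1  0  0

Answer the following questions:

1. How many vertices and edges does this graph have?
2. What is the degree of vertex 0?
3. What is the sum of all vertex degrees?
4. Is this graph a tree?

Count: 5 vertices, 4 edges.
Vertex 0 has neighbors [1, 3, 4], degree = 3.
Handshaking lemma: 2 * 4 = 8.
A graph is a tree iff it is connected and has exactly n-1 edges. This graph is connected (all 5 vertices in one component) and has 5-1 = 4 edges. It is a tree.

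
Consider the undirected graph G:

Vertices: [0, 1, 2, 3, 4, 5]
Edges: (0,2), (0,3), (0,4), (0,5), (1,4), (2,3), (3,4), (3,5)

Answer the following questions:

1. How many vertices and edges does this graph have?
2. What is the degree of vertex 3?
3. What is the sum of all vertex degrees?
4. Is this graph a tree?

Count: 6 vertices, 8 edges.
Vertex 3 has neighbors [0, 2, 4, 5], degree = 4.
Handshaking lemma: 2 * 8 = 16.
A tree on 6 vertices has 5 edges. This graph has 8 edges (3 extra). Not a tree.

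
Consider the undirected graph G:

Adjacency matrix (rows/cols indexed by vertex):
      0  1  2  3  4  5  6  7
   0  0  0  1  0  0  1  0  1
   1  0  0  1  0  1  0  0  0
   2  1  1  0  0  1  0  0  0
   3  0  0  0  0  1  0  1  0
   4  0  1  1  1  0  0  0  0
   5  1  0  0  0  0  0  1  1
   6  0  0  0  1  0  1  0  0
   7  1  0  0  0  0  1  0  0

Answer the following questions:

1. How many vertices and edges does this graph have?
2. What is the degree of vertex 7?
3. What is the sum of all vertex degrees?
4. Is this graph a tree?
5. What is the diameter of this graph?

Count: 8 vertices, 10 edges.
Vertex 7 has neighbors [0, 5], degree = 2.
Handshaking lemma: 2 * 10 = 20.
A tree on 8 vertices has 7 edges. This graph has 10 edges (3 extra). Not a tree.
Diameter (longest shortest path) = 3.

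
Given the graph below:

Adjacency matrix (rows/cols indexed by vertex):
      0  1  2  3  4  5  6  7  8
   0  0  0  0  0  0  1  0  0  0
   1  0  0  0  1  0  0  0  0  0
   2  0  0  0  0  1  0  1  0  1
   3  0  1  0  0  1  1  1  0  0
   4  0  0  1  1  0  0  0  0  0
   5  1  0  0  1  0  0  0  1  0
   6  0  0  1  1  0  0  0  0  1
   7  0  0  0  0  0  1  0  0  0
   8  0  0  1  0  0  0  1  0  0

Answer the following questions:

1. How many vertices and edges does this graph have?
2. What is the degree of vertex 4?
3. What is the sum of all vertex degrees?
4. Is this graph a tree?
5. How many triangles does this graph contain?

Count: 9 vertices, 10 edges.
Vertex 4 has neighbors [2, 3], degree = 2.
Handshaking lemma: 2 * 10 = 20.
A tree on 9 vertices has 8 edges. This graph has 10 edges (2 extra). Not a tree.
Number of triangles = 1.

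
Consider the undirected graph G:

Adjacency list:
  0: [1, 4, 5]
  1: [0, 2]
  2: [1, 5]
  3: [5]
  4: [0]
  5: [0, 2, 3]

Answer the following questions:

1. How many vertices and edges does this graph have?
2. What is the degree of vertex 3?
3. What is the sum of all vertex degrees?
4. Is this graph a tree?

Count: 6 vertices, 6 edges.
Vertex 3 has neighbors [5], degree = 1.
Handshaking lemma: 2 * 6 = 12.
A tree on 6 vertices has 5 edges. This graph has 6 edges (1 extra). Not a tree.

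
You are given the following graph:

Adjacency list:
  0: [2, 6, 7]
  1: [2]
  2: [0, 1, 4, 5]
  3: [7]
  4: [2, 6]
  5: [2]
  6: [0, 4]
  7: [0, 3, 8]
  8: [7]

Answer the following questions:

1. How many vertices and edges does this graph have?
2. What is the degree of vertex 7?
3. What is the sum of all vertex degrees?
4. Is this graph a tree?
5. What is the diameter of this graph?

Count: 9 vertices, 9 edges.
Vertex 7 has neighbors [0, 3, 8], degree = 3.
Handshaking lemma: 2 * 9 = 18.
A tree on 9 vertices has 8 edges. This graph has 9 edges (1 extra). Not a tree.
Diameter (longest shortest path) = 4.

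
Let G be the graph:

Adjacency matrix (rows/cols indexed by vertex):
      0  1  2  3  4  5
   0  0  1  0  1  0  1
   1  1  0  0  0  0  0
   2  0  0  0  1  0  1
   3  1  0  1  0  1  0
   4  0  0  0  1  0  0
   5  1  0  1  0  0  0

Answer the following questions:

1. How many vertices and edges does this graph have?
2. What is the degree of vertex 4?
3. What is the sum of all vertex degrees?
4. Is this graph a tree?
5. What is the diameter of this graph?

Count: 6 vertices, 6 edges.
Vertex 4 has neighbors [3], degree = 1.
Handshaking lemma: 2 * 6 = 12.
A tree on 6 vertices has 5 edges. This graph has 6 edges (1 extra). Not a tree.
Diameter (longest shortest path) = 3.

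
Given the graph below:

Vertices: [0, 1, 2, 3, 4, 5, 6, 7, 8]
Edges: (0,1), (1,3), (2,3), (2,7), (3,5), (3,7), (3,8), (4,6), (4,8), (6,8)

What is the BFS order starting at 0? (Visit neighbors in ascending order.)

BFS from vertex 0 (neighbors processed in ascending order):
Visit order: 0, 1, 3, 2, 5, 7, 8, 4, 6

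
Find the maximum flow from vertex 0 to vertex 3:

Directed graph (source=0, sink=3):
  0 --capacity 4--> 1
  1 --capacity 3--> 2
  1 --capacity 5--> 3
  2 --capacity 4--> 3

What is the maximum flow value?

Computing max flow:
  Flow on (0->1): 4/4
  Flow on (1->3): 4/5
Maximum flow = 4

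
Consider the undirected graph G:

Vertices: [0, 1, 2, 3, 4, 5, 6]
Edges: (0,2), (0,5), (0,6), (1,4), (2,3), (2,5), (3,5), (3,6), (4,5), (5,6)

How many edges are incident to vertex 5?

Vertex 5 has neighbors [0, 2, 3, 4, 6], so deg(5) = 5.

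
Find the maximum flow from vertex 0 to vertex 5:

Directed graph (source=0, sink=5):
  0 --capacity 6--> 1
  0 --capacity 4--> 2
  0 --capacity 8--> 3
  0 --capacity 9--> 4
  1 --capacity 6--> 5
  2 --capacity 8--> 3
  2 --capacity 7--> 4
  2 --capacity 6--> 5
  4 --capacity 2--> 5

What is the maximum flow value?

Computing max flow:
  Flow on (0->1): 6/6
  Flow on (0->2): 4/4
  Flow on (0->4): 2/9
  Flow on (1->5): 6/6
  Flow on (2->5): 4/6
  Flow on (4->5): 2/2
Maximum flow = 12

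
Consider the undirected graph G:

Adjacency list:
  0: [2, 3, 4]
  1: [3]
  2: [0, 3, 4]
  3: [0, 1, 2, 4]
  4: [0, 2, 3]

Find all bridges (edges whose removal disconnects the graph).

A bridge is an edge whose removal increases the number of connected components.
Bridges found: (1,3)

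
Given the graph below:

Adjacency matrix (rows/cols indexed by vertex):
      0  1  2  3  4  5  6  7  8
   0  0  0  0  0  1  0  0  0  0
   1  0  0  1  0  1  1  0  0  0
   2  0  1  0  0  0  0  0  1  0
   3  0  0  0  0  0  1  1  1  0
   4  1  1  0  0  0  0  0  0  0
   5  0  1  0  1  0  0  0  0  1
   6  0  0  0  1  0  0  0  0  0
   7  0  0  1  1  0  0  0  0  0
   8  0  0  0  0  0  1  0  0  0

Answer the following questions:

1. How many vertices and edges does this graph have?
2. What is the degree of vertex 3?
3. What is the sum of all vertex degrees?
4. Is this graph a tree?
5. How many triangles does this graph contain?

Count: 9 vertices, 9 edges.
Vertex 3 has neighbors [5, 6, 7], degree = 3.
Handshaking lemma: 2 * 9 = 18.
A tree on 9 vertices has 8 edges. This graph has 9 edges (1 extra). Not a tree.
Number of triangles = 0.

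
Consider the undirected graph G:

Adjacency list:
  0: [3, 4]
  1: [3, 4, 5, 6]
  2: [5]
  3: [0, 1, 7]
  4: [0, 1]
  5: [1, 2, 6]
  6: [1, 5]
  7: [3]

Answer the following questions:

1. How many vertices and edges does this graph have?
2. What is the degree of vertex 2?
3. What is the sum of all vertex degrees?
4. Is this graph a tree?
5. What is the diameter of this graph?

Count: 8 vertices, 9 edges.
Vertex 2 has neighbors [5], degree = 1.
Handshaking lemma: 2 * 9 = 18.
A tree on 8 vertices has 7 edges. This graph has 9 edges (2 extra). Not a tree.
Diameter (longest shortest path) = 4.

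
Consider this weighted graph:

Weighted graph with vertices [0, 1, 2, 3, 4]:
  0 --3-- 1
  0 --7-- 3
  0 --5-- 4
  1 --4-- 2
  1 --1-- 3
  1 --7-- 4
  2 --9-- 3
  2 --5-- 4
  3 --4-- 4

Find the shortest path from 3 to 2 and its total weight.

Using Dijkstra's algorithm from vertex 3:
Shortest path: 3 -> 1 -> 2
Total weight: 1 + 4 = 5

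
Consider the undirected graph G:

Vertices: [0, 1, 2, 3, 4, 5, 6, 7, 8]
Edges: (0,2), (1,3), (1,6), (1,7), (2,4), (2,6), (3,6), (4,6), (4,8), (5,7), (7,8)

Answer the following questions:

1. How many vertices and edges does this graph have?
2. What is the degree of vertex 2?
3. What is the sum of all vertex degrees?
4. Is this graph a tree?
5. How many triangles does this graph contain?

Count: 9 vertices, 11 edges.
Vertex 2 has neighbors [0, 4, 6], degree = 3.
Handshaking lemma: 2 * 11 = 22.
A tree on 9 vertices has 8 edges. This graph has 11 edges (3 extra). Not a tree.
Number of triangles = 2.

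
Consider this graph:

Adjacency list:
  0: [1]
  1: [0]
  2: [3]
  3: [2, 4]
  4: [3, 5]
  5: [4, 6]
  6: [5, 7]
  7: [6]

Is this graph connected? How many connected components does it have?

Checking connectivity: the graph has 2 connected component(s).
Components: [[0, 1], [2, 3, 4, 5, 6, 7]]. The graph is NOT connected.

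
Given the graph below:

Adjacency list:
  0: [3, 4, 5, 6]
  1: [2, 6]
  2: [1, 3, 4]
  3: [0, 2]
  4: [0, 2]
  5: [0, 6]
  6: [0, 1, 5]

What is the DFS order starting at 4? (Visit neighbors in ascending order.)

DFS from vertex 4 (neighbors processed in ascending order):
Visit order: 4, 0, 3, 2, 1, 6, 5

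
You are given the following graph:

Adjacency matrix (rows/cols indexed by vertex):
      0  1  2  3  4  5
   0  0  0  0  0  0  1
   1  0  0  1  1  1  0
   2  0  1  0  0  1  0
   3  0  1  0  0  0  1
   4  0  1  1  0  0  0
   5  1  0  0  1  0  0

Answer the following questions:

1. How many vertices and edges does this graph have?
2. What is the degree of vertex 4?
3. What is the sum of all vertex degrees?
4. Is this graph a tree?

Count: 6 vertices, 6 edges.
Vertex 4 has neighbors [1, 2], degree = 2.
Handshaking lemma: 2 * 6 = 12.
A tree on 6 vertices has 5 edges. This graph has 6 edges (1 extra). Not a tree.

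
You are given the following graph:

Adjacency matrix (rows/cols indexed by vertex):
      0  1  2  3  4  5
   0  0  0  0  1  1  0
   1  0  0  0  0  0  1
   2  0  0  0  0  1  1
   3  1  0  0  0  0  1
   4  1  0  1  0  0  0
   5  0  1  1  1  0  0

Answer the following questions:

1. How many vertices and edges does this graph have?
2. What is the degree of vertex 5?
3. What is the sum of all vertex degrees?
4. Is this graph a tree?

Count: 6 vertices, 6 edges.
Vertex 5 has neighbors [1, 2, 3], degree = 3.
Handshaking lemma: 2 * 6 = 12.
A tree on 6 vertices has 5 edges. This graph has 6 edges (1 extra). Not a tree.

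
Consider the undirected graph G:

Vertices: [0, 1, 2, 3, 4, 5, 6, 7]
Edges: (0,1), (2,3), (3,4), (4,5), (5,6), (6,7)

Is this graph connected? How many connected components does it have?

Checking connectivity: the graph has 2 connected component(s).
Components: [[0, 1], [2, 3, 4, 5, 6, 7]]. The graph is NOT connected.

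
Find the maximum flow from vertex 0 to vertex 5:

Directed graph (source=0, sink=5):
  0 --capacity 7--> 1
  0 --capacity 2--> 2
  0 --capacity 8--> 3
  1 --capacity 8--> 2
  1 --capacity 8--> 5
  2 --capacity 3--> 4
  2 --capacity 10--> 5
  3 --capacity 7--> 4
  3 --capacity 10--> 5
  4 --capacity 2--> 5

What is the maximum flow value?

Computing max flow:
  Flow on (0->1): 7/7
  Flow on (0->2): 2/2
  Flow on (0->3): 8/8
  Flow on (1->5): 7/8
  Flow on (2->5): 2/10
  Flow on (3->5): 8/10
Maximum flow = 17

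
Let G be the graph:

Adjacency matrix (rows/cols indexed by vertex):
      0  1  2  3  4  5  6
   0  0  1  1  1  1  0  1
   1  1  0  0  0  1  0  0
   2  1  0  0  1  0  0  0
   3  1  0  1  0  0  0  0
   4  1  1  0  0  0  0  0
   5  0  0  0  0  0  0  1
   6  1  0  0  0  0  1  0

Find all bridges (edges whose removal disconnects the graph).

A bridge is an edge whose removal increases the number of connected components.
Bridges found: (0,6), (5,6)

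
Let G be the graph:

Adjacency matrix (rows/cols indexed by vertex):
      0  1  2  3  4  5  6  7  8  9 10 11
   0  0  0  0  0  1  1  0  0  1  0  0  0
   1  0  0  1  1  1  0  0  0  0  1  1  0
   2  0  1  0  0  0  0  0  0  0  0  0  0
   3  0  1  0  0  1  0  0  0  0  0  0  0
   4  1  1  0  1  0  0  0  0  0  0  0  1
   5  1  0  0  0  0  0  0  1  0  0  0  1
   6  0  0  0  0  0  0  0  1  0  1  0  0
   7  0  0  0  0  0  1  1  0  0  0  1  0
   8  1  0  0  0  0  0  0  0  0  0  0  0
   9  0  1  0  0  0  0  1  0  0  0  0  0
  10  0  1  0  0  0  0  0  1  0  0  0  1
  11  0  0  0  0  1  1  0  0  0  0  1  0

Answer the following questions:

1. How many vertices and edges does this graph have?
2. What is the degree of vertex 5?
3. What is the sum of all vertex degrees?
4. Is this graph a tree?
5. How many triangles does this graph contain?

Count: 12 vertices, 16 edges.
Vertex 5 has neighbors [0, 7, 11], degree = 3.
Handshaking lemma: 2 * 16 = 32.
A tree on 12 vertices has 11 edges. This graph has 16 edges (5 extra). Not a tree.
Number of triangles = 1.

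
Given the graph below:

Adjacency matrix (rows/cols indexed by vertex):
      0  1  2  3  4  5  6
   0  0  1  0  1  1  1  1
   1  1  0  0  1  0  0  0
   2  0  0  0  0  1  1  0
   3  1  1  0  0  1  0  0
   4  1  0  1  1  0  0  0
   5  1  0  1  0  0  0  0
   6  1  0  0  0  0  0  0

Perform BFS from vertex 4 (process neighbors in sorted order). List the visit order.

BFS from vertex 4 (neighbors processed in ascending order):
Visit order: 4, 0, 2, 3, 1, 5, 6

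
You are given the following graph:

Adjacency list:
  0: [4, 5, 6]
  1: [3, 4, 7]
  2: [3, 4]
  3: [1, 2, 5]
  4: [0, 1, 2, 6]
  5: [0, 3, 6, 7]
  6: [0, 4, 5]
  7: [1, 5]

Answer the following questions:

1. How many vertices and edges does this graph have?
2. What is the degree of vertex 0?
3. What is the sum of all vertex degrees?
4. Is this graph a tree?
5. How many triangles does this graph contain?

Count: 8 vertices, 12 edges.
Vertex 0 has neighbors [4, 5, 6], degree = 3.
Handshaking lemma: 2 * 12 = 24.
A tree on 8 vertices has 7 edges. This graph has 12 edges (5 extra). Not a tree.
Number of triangles = 2.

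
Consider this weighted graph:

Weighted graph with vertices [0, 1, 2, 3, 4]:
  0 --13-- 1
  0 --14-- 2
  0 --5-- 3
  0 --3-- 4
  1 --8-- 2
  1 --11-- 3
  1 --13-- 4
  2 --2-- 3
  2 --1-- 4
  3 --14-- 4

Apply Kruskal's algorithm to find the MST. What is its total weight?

Applying Kruskal's algorithm (sort edges by weight, add if no cycle):
  Add (2,4) w=1
  Add (2,3) w=2
  Add (0,4) w=3
  Skip (0,3) w=5 (creates cycle)
  Add (1,2) w=8
  Skip (1,3) w=11 (creates cycle)
  Skip (0,1) w=13 (creates cycle)
  Skip (1,4) w=13 (creates cycle)
  Skip (0,2) w=14 (creates cycle)
  Skip (3,4) w=14 (creates cycle)
MST weight = 14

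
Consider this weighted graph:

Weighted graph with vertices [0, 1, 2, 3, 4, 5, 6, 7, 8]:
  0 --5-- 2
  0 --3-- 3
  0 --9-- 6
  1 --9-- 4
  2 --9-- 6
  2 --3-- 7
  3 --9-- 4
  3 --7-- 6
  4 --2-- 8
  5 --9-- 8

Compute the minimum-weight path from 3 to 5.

Using Dijkstra's algorithm from vertex 3:
Shortest path: 3 -> 4 -> 8 -> 5
Total weight: 9 + 2 + 9 = 20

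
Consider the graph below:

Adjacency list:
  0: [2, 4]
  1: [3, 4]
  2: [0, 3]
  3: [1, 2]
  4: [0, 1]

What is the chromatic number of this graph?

The graph has a maximum clique of size 2 (lower bound on chromatic number).
A valid 3-coloring: {0: 0, 1: 0, 2: 1, 3: 2, 4: 1}.
No proper 2-coloring exists (verified by exhaustive search).
Chromatic number = 3.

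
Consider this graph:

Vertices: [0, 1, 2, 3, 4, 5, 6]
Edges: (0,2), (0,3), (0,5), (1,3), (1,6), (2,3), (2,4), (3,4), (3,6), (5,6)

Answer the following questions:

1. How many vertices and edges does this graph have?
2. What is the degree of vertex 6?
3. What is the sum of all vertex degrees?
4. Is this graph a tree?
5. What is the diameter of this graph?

Count: 7 vertices, 10 edges.
Vertex 6 has neighbors [1, 3, 5], degree = 3.
Handshaking lemma: 2 * 10 = 20.
A tree on 7 vertices has 6 edges. This graph has 10 edges (4 extra). Not a tree.
Diameter (longest shortest path) = 3.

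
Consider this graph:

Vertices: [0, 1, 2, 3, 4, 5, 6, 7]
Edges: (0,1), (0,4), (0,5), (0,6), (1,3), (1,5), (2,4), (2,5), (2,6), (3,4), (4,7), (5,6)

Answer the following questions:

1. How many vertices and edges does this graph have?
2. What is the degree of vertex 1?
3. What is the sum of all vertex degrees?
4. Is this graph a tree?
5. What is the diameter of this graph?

Count: 8 vertices, 12 edges.
Vertex 1 has neighbors [0, 3, 5], degree = 3.
Handshaking lemma: 2 * 12 = 24.
A tree on 8 vertices has 7 edges. This graph has 12 edges (5 extra). Not a tree.
Diameter (longest shortest path) = 3.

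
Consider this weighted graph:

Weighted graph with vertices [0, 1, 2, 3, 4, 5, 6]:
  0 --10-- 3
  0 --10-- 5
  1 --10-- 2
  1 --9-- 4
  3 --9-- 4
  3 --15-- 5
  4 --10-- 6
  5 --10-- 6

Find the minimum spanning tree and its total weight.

Applying Kruskal's algorithm (sort edges by weight, add if no cycle):
  Add (1,4) w=9
  Add (3,4) w=9
  Add (0,5) w=10
  Add (0,3) w=10
  Add (1,2) w=10
  Add (4,6) w=10
  Skip (5,6) w=10 (creates cycle)
  Skip (3,5) w=15 (creates cycle)
MST weight = 58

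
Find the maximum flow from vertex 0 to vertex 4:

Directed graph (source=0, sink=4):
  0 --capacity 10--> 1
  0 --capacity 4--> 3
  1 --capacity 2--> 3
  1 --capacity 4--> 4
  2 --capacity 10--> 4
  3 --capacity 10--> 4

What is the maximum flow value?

Computing max flow:
  Flow on (0->1): 6/10
  Flow on (0->3): 4/4
  Flow on (1->3): 2/2
  Flow on (1->4): 4/4
  Flow on (3->4): 6/10
Maximum flow = 10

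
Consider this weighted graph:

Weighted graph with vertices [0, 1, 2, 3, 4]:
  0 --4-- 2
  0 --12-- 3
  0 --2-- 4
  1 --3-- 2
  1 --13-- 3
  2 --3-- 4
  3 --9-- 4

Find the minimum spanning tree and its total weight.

Applying Kruskal's algorithm (sort edges by weight, add if no cycle):
  Add (0,4) w=2
  Add (1,2) w=3
  Add (2,4) w=3
  Skip (0,2) w=4 (creates cycle)
  Add (3,4) w=9
  Skip (0,3) w=12 (creates cycle)
  Skip (1,3) w=13 (creates cycle)
MST weight = 17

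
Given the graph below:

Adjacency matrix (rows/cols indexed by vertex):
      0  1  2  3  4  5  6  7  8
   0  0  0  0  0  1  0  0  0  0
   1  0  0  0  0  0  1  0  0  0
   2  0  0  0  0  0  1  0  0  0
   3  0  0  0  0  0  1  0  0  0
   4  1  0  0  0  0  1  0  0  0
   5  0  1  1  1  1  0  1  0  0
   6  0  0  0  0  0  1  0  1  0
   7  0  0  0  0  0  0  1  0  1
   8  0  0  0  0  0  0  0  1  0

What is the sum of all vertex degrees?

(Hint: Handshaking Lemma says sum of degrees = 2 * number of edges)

Count edges: 8 edges.
By Handshaking Lemma: sum of degrees = 2 * 8 = 16.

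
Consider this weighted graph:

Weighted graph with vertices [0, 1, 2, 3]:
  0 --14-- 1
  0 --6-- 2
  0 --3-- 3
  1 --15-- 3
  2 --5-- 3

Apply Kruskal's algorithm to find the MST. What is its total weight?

Applying Kruskal's algorithm (sort edges by weight, add if no cycle):
  Add (0,3) w=3
  Add (2,3) w=5
  Skip (0,2) w=6 (creates cycle)
  Add (0,1) w=14
  Skip (1,3) w=15 (creates cycle)
MST weight = 22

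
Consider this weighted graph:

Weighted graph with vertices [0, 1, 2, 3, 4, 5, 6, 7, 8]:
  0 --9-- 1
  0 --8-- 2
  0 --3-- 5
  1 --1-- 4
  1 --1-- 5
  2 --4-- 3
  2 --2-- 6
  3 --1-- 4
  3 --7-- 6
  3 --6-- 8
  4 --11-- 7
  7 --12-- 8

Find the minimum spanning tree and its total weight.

Applying Kruskal's algorithm (sort edges by weight, add if no cycle):
  Add (1,4) w=1
  Add (1,5) w=1
  Add (3,4) w=1
  Add (2,6) w=2
  Add (0,5) w=3
  Add (2,3) w=4
  Add (3,8) w=6
  Skip (3,6) w=7 (creates cycle)
  Skip (0,2) w=8 (creates cycle)
  Skip (0,1) w=9 (creates cycle)
  Add (4,7) w=11
  Skip (7,8) w=12 (creates cycle)
MST weight = 29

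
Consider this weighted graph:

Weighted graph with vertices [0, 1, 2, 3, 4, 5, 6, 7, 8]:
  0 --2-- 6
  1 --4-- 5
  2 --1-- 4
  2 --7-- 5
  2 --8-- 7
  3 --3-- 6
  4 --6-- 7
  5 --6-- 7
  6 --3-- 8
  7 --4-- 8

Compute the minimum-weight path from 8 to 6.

Using Dijkstra's algorithm from vertex 8:
Shortest path: 8 -> 6
Total weight: 3 = 3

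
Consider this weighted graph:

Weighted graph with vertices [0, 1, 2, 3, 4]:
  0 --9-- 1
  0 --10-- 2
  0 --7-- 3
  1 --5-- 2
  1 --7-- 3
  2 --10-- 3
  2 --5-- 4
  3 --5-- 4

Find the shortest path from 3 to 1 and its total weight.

Using Dijkstra's algorithm from vertex 3:
Shortest path: 3 -> 1
Total weight: 7 = 7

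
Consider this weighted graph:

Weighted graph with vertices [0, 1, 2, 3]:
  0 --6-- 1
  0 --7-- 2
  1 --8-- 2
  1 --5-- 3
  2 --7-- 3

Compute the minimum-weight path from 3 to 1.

Using Dijkstra's algorithm from vertex 3:
Shortest path: 3 -> 1
Total weight: 5 = 5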